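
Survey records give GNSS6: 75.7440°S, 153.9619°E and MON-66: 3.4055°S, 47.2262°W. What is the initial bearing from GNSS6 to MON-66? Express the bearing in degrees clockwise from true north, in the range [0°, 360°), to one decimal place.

Δλ = 158.8119°
y = sin Δλ · cos φ₂ = 0.360793
x = cos φ₁ sin φ₂ − sin φ₁ cos φ₂ cos Δλ = -0.916718
θ = atan2(y, x) = 158.5169° → 158.5169° (mod 360°)

158.5°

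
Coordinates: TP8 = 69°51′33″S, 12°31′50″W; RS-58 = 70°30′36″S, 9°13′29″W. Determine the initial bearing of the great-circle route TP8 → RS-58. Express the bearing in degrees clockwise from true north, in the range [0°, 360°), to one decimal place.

121.7°

TP8: φ = -69.85917°, λ = -12.53056°
RS-58: φ = -70.51000°, λ = -9.22472°
Δλ = 3.3058°
y = sin Δλ · cos φ₂ = 0.019240
x = cos φ₁ sin φ₂ − sin φ₁ cos φ₂ cos Δλ = -0.011880
θ = atan2(y, x) = 121.6946° → 121.6946° (mod 360°)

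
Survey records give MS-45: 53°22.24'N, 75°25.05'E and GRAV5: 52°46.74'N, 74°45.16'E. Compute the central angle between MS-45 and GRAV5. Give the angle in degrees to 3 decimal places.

0.714°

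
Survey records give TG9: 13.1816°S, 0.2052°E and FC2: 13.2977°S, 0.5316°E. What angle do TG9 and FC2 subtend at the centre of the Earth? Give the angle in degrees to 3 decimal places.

0.338°

Δφ = -0.1161°,  Δλ = 0.3264°
a = sin²(Δφ/2) + cos φ₁ cos φ₂ sin²(Δλ/2) = 0.000009
c = 2·arcsin(√a) = 0.005904 rad = 0.3383°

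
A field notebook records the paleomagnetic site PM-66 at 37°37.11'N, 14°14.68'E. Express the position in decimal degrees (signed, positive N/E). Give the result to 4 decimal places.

lat: 37.6185° N → +37.6185°
lon: 14.2447° E → +14.2447°

+37.6185°, +14.2447°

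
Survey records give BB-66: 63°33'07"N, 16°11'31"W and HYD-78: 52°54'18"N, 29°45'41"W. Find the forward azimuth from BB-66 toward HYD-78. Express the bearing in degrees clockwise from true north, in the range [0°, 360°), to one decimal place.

219.8°

BB-66: φ = +63.55194°, λ = -16.19194°
HYD-78: φ = +52.90500°, λ = -29.76139°
Δλ = -13.5694°
y = sin Δλ · cos φ₂ = -0.141511
x = cos φ₁ sin φ₂ − sin φ₁ cos φ₂ cos Δλ = -0.169683
θ = atan2(y, x) = -140.1729° → 219.8271° (mod 360°)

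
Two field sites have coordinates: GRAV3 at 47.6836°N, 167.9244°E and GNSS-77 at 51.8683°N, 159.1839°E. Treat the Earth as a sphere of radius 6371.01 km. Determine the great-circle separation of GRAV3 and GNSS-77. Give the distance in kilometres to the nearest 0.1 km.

780.4 km

Δφ = 4.1847°,  Δλ = -8.7405°
a = sin²(Δφ/2) + cos φ₁ cos φ₂ sin²(Δλ/2) = 0.003747
c = 2·arcsin(√a) = 0.122499 rad = 7.0187°
d = R·c = 6371.01 × 0.122499 = 780.4 km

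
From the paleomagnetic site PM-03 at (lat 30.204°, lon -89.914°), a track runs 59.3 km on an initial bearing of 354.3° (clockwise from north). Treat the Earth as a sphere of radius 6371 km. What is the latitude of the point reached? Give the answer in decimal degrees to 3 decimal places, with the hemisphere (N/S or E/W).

30.735°N

δ = d/R = 59.3/6371 = 0.009308 rad
φ₂ = arcsin(sin φ₁ cos δ + cos φ₁ sin δ cos θ)
   = arcsin(0.50308·0.99996 + 0.86424·0.00931·0.99506) = 30.73465°
λ₂ = λ₁ + atan2(sin θ sin δ cos φ₁, cos δ − sin φ₁ sin φ₂) = -89.97562°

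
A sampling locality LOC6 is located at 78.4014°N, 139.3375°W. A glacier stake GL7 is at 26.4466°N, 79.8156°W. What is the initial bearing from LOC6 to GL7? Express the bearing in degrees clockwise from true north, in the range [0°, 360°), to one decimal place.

Δλ = 59.5219°
y = sin Δλ · cos φ₂ = 0.771633
x = cos φ₁ sin φ₂ − sin φ₁ cos φ₂ cos Δλ = -0.355314
θ = atan2(y, x) = 114.7247° → 114.7247° (mod 360°)

114.7°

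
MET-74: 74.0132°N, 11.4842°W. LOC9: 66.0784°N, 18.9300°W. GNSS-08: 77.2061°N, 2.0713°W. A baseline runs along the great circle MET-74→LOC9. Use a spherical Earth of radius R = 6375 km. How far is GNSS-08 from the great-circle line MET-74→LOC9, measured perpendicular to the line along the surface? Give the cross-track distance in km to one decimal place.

79.5 km

δ₁₃ = central angle MET-74→GNSS-08 = 0.068912 rad  (haversine)
θ₁₃ = bearing MET-74→GNSS-08 = 31.733°,  θ₁₂ = bearing MET-74→LOC9 = 201.302°
dₓₜ = R·arcsin(sin δ₁₃ · sin(θ₁₃ − θ₁₂)) = 6375·arcsin(0.06886·sin(-169.569°)) = -79.479 km
|dₓₜ| = 79.479 km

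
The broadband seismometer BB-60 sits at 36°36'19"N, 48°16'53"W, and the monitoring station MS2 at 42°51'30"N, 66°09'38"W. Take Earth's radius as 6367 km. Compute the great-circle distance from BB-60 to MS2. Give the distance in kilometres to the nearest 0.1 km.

1674.1 km

BB-60: φ = +36.60528°, λ = -48.28139°
MS2: φ = +42.85833°, λ = -66.16056°
Δφ = 6.2531°,  Δλ = -17.8792°
a = sin²(Δφ/2) + cos φ₁ cos φ₂ sin²(Δλ/2) = 0.017184
c = 2·arcsin(√a) = 0.262933 rad = 15.0650°
d = R·c = 6367 × 0.262933 = 1674.1 km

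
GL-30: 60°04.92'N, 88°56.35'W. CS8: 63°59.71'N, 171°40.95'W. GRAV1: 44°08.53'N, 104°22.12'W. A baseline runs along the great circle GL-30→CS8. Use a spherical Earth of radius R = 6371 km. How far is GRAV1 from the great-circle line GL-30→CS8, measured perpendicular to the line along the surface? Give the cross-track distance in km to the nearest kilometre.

GL-30: φ = +60.08200°, λ = -88.93917°
CS8: φ = +63.99517°, λ = -171.68250°
GRAV1: φ = +44.14217°, λ = -104.36867°
δ₁₃ = central angle GL-30→GRAV1 = 0.321853 rad  (haversine)
θ₁₃ = bearing GL-30→GRAV1 = 217.126°,  θ₁₂ = bearing GL-30→CS8 = 312.623°
dₓₜ = R·arcsin(sin δ₁₃ · sin(θ₁₃ − θ₁₂)) = 6371·arcsin(0.31633·sin(-95.497°)) = -2040.761 km
|dₓₜ| = 2040.761 km

2041 km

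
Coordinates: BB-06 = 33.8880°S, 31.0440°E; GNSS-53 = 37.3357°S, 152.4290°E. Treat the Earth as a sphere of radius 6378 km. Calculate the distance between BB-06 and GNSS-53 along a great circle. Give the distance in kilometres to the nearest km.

Δφ = -3.4477°,  Δλ = 121.3850°
a = sin²(Δφ/2) + cos φ₁ cos φ₂ sin²(Δλ/2) = 0.502789
c = 2·arcsin(√a) = 1.576374 rad = 90.3196°
d = R·c = 6378 × 1.576374 = 10054.1 km

10054 km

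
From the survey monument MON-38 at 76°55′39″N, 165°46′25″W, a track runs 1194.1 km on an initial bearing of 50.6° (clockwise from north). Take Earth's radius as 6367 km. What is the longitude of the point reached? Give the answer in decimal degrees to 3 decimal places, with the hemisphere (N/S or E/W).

112.359°W

MON-38: φ = +76.92750°, λ = -165.77361°
δ = d/R = 1194.1/6367 = 0.187545 rad
φ₂ = arcsin(sin φ₁ cos δ + cos φ₁ sin δ cos θ)
   = arcsin(0.97408·0.98246 + 0.22618·0.18645·0.63473) = 79.66367°
λ₂ = λ₁ + atan2(sin θ sin δ cos φ₁, cos δ − sin φ₁ sin φ₂) = -112.35861°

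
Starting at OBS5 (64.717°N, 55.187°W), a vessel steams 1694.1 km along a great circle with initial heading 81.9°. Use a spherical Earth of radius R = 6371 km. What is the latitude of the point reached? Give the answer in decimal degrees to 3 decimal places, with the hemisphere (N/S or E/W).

δ = d/R = 1694.1/6371 = 0.265908 rad
φ₂ = arcsin(sin φ₁ cos δ + cos φ₁ sin δ cos θ)
   = arcsin(0.90421·0.96485 + 0.42709·0.26279·0.14090) = 62.65341°
λ₂ = λ₁ + atan2(sin θ sin δ cos φ₁, cos δ − sin φ₁ sin φ₂) = -20.69113°

62.653°N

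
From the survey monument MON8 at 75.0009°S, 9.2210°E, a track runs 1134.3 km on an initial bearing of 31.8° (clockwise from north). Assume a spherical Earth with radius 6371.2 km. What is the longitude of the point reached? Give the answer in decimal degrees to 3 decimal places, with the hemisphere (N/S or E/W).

22.350°E

δ = d/R = 1134.3/6371.2 = 0.178036 rad
φ₂ = arcsin(sin φ₁ cos δ + cos φ₁ sin δ cos θ)
   = arcsin(-0.96593·0.98419 + 0.25880·0.17710·0.84989) = -65.74254°
λ₂ = λ₁ + atan2(sin θ sin δ cos φ₁, cos δ − sin φ₁ sin φ₂) = 22.35038°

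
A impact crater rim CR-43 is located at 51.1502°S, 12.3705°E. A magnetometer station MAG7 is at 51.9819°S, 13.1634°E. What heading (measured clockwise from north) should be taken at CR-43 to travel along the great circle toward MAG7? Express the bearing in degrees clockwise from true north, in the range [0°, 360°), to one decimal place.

149.7°

Δλ = 0.7929°
y = sin Δλ · cos φ₂ = 0.008523
x = cos φ₁ sin φ₂ − sin φ₁ cos φ₂ cos Δλ = -0.014561
θ = atan2(y, x) = 149.6584° → 149.6584° (mod 360°)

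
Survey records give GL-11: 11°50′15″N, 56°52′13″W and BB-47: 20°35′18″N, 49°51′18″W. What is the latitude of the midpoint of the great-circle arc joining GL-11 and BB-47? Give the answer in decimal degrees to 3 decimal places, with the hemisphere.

16.242°N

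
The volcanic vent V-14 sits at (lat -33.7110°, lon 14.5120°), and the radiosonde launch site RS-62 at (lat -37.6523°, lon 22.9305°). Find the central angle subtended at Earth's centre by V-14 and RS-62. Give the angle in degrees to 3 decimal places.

7.888°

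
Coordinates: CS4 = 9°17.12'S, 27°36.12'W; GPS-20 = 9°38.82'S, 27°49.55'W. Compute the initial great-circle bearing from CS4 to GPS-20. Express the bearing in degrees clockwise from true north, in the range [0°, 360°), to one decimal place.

CS4: φ = -9.28533°, λ = -27.60200°
GPS-20: φ = -9.64700°, λ = -27.82583°
Δλ = -0.2238°
y = sin Δλ · cos φ₂ = -0.003851
x = cos φ₁ sin φ₂ − sin φ₁ cos φ₂ cos Δλ = -0.006313
θ = atan2(y, x) = -148.6157° → 211.3843° (mod 360°)

211.4°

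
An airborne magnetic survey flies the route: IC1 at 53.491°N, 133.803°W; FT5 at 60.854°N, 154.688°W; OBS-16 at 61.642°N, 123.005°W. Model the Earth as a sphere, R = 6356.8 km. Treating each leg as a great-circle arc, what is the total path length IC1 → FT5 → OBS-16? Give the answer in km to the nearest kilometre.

3165 km

IC1→FT5: c = 0.234132 rad, d = 1488.33 km
FT5→OBS-16: c = 0.263711 rad, d = 1676.36 km
Total = 1488.33 + 1676.36 = 3164.69 km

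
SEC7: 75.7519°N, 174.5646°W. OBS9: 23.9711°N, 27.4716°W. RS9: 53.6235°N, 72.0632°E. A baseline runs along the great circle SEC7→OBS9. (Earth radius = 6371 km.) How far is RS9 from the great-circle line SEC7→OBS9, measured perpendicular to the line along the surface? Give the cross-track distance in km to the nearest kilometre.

4811 km

δ₁₃ = central angle SEC7→RS9 = 0.763438 rad  (haversine)
θ₁₃ = bearing SEC7→RS9 = 308.056°,  θ₁₂ = bearing SEC7→OBS9 = 30.477°
dₓₜ = R·arcsin(sin δ₁₃ · sin(θ₁₃ − θ₁₂)) = 6371·arcsin(0.69141·sin(277.579°)) = -4810.811 km
|dₓₜ| = 4810.811 km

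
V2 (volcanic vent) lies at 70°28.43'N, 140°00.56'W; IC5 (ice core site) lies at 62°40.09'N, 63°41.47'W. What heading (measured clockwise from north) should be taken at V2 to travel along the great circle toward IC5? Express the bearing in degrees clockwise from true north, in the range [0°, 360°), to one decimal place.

V2: φ = +70.47383°, λ = -140.00933°
IC5: φ = +62.66817°, λ = -63.69117°
Δλ = 76.3182°
y = sin Δλ · cos φ₂ = 0.446115
x = cos φ₁ sin φ₂ − sin φ₁ cos φ₂ cos Δλ = 0.194568
θ = atan2(y, x) = 66.4361° → 66.4361° (mod 360°)

66.4°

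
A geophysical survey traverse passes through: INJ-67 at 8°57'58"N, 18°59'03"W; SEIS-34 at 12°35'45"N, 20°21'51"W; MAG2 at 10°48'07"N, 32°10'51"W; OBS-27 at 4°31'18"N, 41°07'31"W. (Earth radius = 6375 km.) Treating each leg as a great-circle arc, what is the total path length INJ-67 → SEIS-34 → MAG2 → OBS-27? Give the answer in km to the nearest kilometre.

2942 km

INJ-67: φ = +8.96611°, λ = -18.98417°
SEIS-34: φ = +12.59583°, λ = -20.36417°
MAG2: φ = +10.80194°, λ = -32.18083°
OBS-27: φ = +4.52167°, λ = -41.12528°
INJ-67→SEIS-34: c = 0.067623 rad, d = 431.10 km
SEIS-34→MAG2: c = 0.204344 rad, d = 1302.69 km
MAG2→OBS-27: c = 0.189541 rad, d = 1208.32 km
Total = 431.10 + 1302.69 + 1208.32 = 2942.11 km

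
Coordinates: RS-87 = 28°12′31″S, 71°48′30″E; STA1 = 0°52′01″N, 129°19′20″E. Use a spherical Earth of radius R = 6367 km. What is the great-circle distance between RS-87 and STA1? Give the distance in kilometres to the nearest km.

6914 km

RS-87: φ = -28.20861°, λ = +71.80833°
STA1: φ = +0.86694°, λ = +129.32222°
Δφ = 29.0756°,  Δλ = 57.5139°
a = sin²(Δφ/2) + cos φ₁ cos φ₂ sin²(Δλ/2) = 0.266950
c = 2·arcsin(√a) = 1.085919 rad = 62.2186°
d = R·c = 6367 × 1.085919 = 6914.0 km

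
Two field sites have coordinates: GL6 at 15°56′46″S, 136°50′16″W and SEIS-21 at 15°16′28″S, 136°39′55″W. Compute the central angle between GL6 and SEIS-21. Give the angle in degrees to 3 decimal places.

0.692°

GL6: φ = -15.94611°, λ = -136.83778°
SEIS-21: φ = -15.27444°, λ = -136.66528°
Δφ = 0.6717°,  Δλ = 0.1725°
a = sin²(Δφ/2) + cos φ₁ cos φ₂ sin²(Δλ/2) = 0.000036
c = 2·arcsin(√a) = 0.012076 rad = 0.6919°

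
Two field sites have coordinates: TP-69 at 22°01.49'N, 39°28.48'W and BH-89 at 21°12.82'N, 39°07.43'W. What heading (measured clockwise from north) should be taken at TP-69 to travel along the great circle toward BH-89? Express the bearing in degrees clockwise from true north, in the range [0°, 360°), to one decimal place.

158.0°

TP-69: φ = +22.02483°, λ = -39.47467°
BH-89: φ = +21.21367°, λ = -39.12383°
Δλ = 0.3508°
y = sin Δλ · cos φ₂ = 0.005708
x = cos φ₁ sin φ₂ − sin φ₁ cos φ₂ cos Δλ = -0.014151
θ = atan2(y, x) = 158.0311° → 158.0311° (mod 360°)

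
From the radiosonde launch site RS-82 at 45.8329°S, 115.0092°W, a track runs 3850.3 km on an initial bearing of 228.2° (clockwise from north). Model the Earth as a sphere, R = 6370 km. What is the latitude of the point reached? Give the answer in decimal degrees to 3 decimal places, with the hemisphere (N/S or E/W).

δ = d/R = 3850.3/6370 = 0.604443 rad
φ₂ = arcsin(sin φ₁ cos δ + cos φ₁ sin δ cos θ)
   = arcsin(-0.71731·0.82282 + 0.69675·0.56830·-0.66653) = -58.66508°
λ₂ = λ₁ + atan2(sin θ sin δ cos φ₁, cos δ − sin φ₁ sin φ₂) = -169.56317°

58.665°S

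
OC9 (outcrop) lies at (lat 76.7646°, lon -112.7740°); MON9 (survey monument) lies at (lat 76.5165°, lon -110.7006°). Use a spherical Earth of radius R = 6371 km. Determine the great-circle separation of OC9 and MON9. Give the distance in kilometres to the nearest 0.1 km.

60.0 km

Δφ = -0.2481°,  Δλ = 2.0734°
a = sin²(Δφ/2) + cos φ₁ cos φ₂ sin²(Δλ/2) = 0.000022
c = 2·arcsin(√a) = 0.009416 rad = 0.5395°
d = R·c = 6371 × 0.009416 = 60.0 km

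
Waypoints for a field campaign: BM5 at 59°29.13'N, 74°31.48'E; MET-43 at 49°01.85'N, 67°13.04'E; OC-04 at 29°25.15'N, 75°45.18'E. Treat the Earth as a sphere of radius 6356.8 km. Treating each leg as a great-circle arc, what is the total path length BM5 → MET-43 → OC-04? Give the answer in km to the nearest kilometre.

BM5: φ = +59.48550°, λ = +74.52467°
MET-43: φ = +49.03083°, λ = +67.21733°
OC-04: φ = +29.41917°, λ = +75.75300°
BM5→MET-43: c = 0.196812 rad, d = 1251.10 km
MET-43→OC-04: c = 0.360662 rad, d = 2292.66 km
Total = 1251.10 + 2292.66 = 3543.75 km

3544 km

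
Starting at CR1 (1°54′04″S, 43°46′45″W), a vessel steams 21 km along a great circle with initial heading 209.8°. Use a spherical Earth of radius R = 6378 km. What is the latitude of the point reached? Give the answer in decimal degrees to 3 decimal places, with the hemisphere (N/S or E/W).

CR1: φ = -1.90111°, λ = -43.77917°
δ = d/R = 21/6378 = 0.003293 rad
φ₂ = arcsin(sin φ₁ cos δ + cos φ₁ sin δ cos θ)
   = arcsin(-0.03317·0.99999 + 0.99945·0.00329·-0.86777) = -2.06481°
λ₂ = λ₁ + atan2(sin θ sin δ cos φ₁, cos δ − sin φ₁ sin φ₂) = -43.87298°

2.065°S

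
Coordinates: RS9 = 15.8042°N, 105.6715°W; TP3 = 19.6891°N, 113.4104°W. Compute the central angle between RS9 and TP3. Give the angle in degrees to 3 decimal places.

Δφ = 3.8849°,  Δλ = -7.7389°
a = sin²(Δφ/2) + cos φ₁ cos φ₂ sin²(Δλ/2) = 0.005275
c = 2·arcsin(√a) = 0.145381 rad = 8.3297°

8.330°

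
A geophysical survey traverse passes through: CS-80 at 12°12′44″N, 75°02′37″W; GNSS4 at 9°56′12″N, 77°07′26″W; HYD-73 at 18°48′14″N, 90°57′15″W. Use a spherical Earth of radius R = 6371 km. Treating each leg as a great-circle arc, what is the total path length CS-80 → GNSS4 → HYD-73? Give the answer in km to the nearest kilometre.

2125 km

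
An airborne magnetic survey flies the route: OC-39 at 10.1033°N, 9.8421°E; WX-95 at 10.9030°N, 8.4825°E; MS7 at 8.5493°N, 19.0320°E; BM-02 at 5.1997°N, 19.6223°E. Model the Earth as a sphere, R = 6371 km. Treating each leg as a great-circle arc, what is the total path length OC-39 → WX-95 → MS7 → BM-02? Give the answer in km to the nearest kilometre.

OC-39→WX-95: c = 0.027188 rad, d = 173.21 km
WX-95→MS7: c = 0.186048 rad, d = 1185.31 km
MS7→BM-02: c = 0.059349 rad, d = 378.11 km
Total = 173.21 + 1185.31 + 378.11 = 1736.64 km

1737 km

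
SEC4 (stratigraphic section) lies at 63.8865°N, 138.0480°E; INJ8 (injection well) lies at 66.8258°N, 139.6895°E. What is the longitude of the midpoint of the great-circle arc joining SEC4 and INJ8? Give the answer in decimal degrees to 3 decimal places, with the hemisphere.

Bx = cos φ₂ cos Δλ = 0.393366,  By = cos φ₂ sin Δλ = 0.011273
φₘ = atan2(sin φ₁ + sin φ₂, √((cos φ₁ + Bx)² + By²)) = 65.35837°
λₘ = λ₁ + atan2(By, cos φ₁ + Bx) = 138.82285°

138.823°E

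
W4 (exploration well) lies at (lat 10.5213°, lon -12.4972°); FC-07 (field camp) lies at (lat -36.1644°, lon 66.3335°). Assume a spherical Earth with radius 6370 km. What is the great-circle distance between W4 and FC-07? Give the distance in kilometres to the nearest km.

9713 km

Δφ = -46.6857°,  Δλ = 78.8307°
a = sin²(Δφ/2) + cos φ₁ cos φ₂ sin²(Δλ/2) = 0.476998
c = 2·arcsin(√a) = 1.524777 rad = 87.3633°
d = R·c = 6370 × 1.524777 = 9712.8 km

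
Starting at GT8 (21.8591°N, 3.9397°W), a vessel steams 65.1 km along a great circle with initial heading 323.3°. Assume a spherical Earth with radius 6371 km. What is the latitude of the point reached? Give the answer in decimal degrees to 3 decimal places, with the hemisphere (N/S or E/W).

22.328°N

δ = d/R = 65.1/6371 = 0.010218 rad
φ₂ = arcsin(sin φ₁ cos δ + cos φ₁ sin δ cos θ)
   = arcsin(0.37233·0.99995 + 0.92810·0.01022·0.80178) = 22.32807°
λ₂ = λ₁ + atan2(sin θ sin δ cos φ₁, cos δ − sin φ₁ sin φ₂) = -4.31794°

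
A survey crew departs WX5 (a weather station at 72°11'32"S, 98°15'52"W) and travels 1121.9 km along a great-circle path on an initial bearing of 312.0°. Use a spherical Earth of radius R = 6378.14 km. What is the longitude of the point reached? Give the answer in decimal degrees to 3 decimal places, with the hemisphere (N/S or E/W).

WX5: φ = -72.19222°, λ = -98.26444°
δ = d/R = 1121.9/6378.14 = 0.175898 rad
φ₂ = arcsin(sin φ₁ cos δ + cos φ₁ sin δ cos θ)
   = arcsin(-0.95209·0.98457 + 0.30582·0.17499·0.66913) = -64.36750°
λ₂ = λ₁ + atan2(sin θ sin δ cos φ₁, cos δ − sin φ₁ sin φ₂) = -115.75888°

115.759°W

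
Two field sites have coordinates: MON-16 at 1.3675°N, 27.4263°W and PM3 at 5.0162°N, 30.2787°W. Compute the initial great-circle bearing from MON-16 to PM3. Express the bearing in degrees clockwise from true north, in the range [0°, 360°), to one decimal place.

322.1°

Δλ = -2.8524°
y = sin Δλ · cos φ₂ = -0.049573
x = cos φ₁ sin φ₂ − sin φ₁ cos φ₂ cos Δλ = 0.063668
θ = atan2(y, x) = -37.9046° → 322.0954° (mod 360°)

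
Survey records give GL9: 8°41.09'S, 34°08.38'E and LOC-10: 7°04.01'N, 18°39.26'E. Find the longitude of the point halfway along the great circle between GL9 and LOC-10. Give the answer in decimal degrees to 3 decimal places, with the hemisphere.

GL9: φ = -8.68483°, λ = +34.13967°
LOC-10: φ = +7.06683°, λ = +18.65433°
Bx = cos φ₂ cos Δλ = 0.956378,  By = cos φ₂ sin Δλ = -0.264963
φₘ = atan2(sin φ₁ + sin φ₂, √((cos φ₁ + Bx)² + By²)) = -0.81644°
λₘ = λ₁ + atan2(By, cos φ₁ + Bx) = 26.38178°

26.382°E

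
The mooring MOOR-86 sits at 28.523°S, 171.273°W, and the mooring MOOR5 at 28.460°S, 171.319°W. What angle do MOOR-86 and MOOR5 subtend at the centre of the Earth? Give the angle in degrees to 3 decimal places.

0.075°

Δφ = 0.0630°,  Δλ = -0.0460°
a = sin²(Δφ/2) + cos φ₁ cos φ₂ sin²(Δλ/2) = 0.000000
c = 2·arcsin(√a) = 0.001306 rad = 0.0749°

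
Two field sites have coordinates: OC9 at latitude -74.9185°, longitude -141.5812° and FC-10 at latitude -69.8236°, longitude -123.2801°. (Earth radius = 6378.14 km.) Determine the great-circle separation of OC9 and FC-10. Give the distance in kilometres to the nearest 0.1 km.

831.7 km

Δφ = 5.0949°,  Δλ = 18.3011°
a = sin²(Δφ/2) + cos φ₁ cos φ₂ sin²(Δλ/2) = 0.004245
c = 2·arcsin(√a) = 0.130402 rad = 7.4715°
d = R·c = 6378.14 × 0.130402 = 831.7 km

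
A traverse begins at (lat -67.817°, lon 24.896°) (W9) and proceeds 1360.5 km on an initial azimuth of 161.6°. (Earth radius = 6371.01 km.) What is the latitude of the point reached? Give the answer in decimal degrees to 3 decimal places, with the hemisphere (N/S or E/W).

78.776°S

δ = d/R = 1360.5/6371.01 = 0.213545 rad
φ₂ = arcsin(sin φ₁ cos δ + cos φ₁ sin δ cos θ)
   = arcsin(-0.92598·0.97729 + 0.37757·0.21193·-0.94888) = -78.77637°
λ₂ = λ₁ + atan2(sin θ sin δ cos φ₁, cos δ − sin φ₁ sin φ₂) = 44.99748°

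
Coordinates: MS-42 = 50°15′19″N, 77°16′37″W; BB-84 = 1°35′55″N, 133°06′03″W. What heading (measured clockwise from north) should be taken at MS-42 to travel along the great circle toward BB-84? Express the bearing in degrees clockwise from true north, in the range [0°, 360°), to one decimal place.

243.4°

MS-42: φ = +50.25528°, λ = -77.27694°
BB-84: φ = +1.59861°, λ = -133.10083°
Δλ = -55.8239°
y = sin Δλ · cos φ₂ = -0.826993
x = cos φ₁ sin φ₂ − sin φ₁ cos φ₂ cos Δλ = -0.413916
θ = atan2(y, x) = -116.5883° → 243.4117° (mod 360°)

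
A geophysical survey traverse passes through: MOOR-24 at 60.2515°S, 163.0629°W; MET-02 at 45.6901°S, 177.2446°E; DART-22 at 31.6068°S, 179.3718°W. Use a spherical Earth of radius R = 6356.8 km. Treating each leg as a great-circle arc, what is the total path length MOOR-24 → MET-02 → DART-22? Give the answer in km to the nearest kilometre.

MOOR-24→MET-02: c = 0.325137 rad, d = 2066.83 km
MET-02→DART-22: c = 0.250026 rad, d = 1589.37 km
Total = 2066.83 + 1589.37 = 3656.20 km

3656 km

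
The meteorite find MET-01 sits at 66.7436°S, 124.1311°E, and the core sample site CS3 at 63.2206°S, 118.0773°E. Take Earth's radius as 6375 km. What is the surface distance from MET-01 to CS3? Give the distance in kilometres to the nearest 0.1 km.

484.1 km

Δφ = 3.5230°,  Δλ = -6.0538°
a = sin²(Δφ/2) + cos φ₁ cos φ₂ sin²(Δλ/2) = 0.001441
c = 2·arcsin(√a) = 0.075938 rad = 4.3509°
d = R·c = 6375 × 0.075938 = 484.1 km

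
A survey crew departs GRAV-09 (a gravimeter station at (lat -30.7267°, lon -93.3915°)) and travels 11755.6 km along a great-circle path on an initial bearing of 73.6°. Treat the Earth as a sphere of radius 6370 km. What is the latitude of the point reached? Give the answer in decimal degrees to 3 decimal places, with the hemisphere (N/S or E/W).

δ = d/R = 11755.6/6370 = 1.845463 rad
φ₂ = arcsin(sin φ₁ cos δ + cos φ₁ sin δ cos θ)
   = arcsin(-0.51094·-0.27123 + 0.85961·0.96252·0.28234) = 21.85065°
λ₂ = λ₁ + atan2(sin θ sin δ cos φ₁, cos δ − sin φ₁ sin φ₂) = 2.43957°

21.851°N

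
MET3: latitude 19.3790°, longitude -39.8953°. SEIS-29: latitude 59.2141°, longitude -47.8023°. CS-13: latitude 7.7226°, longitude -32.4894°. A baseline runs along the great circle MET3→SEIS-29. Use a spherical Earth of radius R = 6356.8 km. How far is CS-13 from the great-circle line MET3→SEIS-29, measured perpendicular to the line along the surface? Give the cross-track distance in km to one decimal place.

670.3 km

δ₁₃ = central angle MET3→CS-13 = 0.238985 rad  (haversine)
θ₁₃ = bearing MET3→CS-13 = 147.345°,  θ₁₂ = bearing MET3→SEIS-29 = 353.743°
dₓₜ = R·arcsin(sin δ₁₃ · sin(θ₁₃ − θ₁₂)) = 6356.8·arcsin(0.23672·sin(-206.398°)) = 670.274 km
|dₓₜ| = 670.274 km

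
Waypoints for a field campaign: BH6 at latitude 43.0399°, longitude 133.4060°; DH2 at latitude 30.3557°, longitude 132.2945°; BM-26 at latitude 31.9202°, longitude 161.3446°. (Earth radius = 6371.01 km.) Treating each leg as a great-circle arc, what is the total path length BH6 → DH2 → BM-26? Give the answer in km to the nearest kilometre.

4176 km

BH6→DH2: c = 0.221921 rad, d = 1413.86 km
DH2→BM-26: c = 0.433538 rad, d = 2762.07 km
Total = 1413.86 + 2762.07 = 4175.93 km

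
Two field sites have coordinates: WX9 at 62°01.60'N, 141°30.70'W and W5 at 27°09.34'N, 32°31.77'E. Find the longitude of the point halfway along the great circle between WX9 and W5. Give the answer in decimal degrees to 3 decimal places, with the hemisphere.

WX9: φ = +62.02667°, λ = -141.51167°
W5: φ = +27.15567°, λ = +32.52950°
Bx = cos φ₂ cos Δλ = -0.884962,  By = cos φ₂ sin Δλ = 0.092370
φₘ = atan2(sin φ₁ + sin φ₂, √((cos φ₁ + Bx)² + By²)) = 72.35737°
λₘ = λ₁ + atan2(By, cos φ₁ + Bx) = 25.96637°

25.966°E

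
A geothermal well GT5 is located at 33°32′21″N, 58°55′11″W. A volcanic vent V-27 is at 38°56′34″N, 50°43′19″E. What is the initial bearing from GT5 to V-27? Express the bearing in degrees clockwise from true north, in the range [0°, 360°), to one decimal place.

GT5: φ = +33.53917°, λ = -58.91972°
V-27: φ = +38.94278°, λ = +50.72194°
Δλ = 109.6417°
y = sin Δλ · cos φ₂ = 0.732518
x = cos φ₁ sin φ₂ − sin φ₁ cos φ₂ cos Δλ = 0.668343
θ = atan2(y, x) = 47.6229° → 47.6229° (mod 360°)

47.6°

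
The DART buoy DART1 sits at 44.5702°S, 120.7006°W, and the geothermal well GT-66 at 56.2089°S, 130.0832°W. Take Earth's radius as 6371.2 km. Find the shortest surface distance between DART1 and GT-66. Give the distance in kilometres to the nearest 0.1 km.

1452.1 km

Δφ = -11.6387°,  Δλ = -9.3826°
a = sin²(Δφ/2) + cos φ₁ cos φ₂ sin²(Δλ/2) = 0.012931
c = 2·arcsin(√a) = 0.227919 rad = 13.0588°
d = R·c = 6371.2 × 0.227919 = 1452.1 km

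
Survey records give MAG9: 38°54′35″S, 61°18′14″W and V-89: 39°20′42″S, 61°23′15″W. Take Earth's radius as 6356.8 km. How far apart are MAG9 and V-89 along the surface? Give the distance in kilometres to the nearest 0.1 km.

MAG9: φ = -38.90972°, λ = -61.30389°
V-89: φ = -39.34500°, λ = -61.38750°
Δφ = -0.4353°,  Δλ = -0.0836°
a = sin²(Δφ/2) + cos φ₁ cos φ₂ sin²(Δλ/2) = 0.000015
c = 2·arcsin(√a) = 0.007681 rad = 0.4401°
d = R·c = 6356.8 × 0.007681 = 48.8 km

48.8 km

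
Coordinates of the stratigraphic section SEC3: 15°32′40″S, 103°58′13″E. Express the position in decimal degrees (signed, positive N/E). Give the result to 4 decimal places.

-15.5444°, +103.9703°

lat: 15.5444° S → -15.5444°
lon: 103.9703° E → +103.9703°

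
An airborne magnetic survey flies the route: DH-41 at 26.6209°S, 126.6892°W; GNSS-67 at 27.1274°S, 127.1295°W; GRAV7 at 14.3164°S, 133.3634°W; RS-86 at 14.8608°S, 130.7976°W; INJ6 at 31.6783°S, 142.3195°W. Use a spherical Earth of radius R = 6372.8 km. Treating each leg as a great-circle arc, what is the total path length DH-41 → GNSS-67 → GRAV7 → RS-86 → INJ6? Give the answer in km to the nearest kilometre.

4125 km

DH-41→GNSS-67: c = 0.011186 rad, d = 71.29 km
GNSS-67→GRAV7: c = 0.245534 rad, d = 1564.74 km
GRAV7→RS-86: c = 0.044367 rad, d = 282.74 km
RS-86→INJ6: c = 0.346239 rad, d = 2206.51 km
Total = 71.29 + 1564.74 + 282.74 + 2206.51 = 4125.28 km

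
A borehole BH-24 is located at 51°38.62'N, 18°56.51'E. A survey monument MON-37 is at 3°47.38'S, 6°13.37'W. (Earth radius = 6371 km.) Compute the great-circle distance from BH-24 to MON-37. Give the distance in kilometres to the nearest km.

BH-24: φ = +51.64367°, λ = +18.94183°
MON-37: φ = -3.78967°, λ = -6.22283°
Δφ = -55.4333°,  Δλ = -25.1647°
a = sin²(Δφ/2) + cos φ₁ cos φ₂ sin²(Δλ/2) = 0.245702
c = 2·arcsin(√a) = 1.037242 rad = 59.4296°
d = R·c = 6371 × 1.037242 = 6608.3 km

6608 km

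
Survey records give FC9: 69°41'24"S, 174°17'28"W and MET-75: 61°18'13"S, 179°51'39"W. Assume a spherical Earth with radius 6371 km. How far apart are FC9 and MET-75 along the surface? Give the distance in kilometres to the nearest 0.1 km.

FC9: φ = -69.69000°, λ = -174.29111°
MET-75: φ = -61.30361°, λ = -179.86083°
Δφ = 8.3864°,  Δλ = -5.5697°
a = sin²(Δφ/2) + cos φ₁ cos φ₂ sin²(Δλ/2) = 0.005740
c = 2·arcsin(√a) = 0.151670 rad = 8.6900°
d = R·c = 6371 × 0.151670 = 966.3 km

966.3 km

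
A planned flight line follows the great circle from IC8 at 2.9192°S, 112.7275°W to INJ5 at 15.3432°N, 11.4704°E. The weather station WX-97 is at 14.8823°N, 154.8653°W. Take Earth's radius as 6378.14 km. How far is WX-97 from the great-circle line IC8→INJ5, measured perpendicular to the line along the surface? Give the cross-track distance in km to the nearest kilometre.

δ₁₃ = central angle IC8→WX-97 = 0.791683 rad  (haversine)
θ₁₃ = bearing IC8→WX-97 = 294.317°,  θ₁₂ = bearing IC8→INJ5 = 73.474°
dₓₜ = R·arcsin(sin δ₁₃ · sin(θ₁₃ − θ₁₂)) = 6378.14·arcsin(0.71154·sin(220.842°)) = -3087.077 km
|dₓₜ| = 3087.077 km

3087 km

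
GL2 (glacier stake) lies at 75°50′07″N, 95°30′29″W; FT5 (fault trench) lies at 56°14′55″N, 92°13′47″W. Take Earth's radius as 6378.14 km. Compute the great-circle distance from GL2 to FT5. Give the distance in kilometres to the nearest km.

GL2: φ = +75.83528°, λ = -95.50806°
FT5: φ = +56.24861°, λ = -92.22972°
Δφ = -19.5867°,  Δλ = 3.2783°
a = sin²(Δφ/2) + cos φ₁ cos φ₂ sin²(Δλ/2) = 0.029044
c = 2·arcsin(√a) = 0.342515 rad = 19.6247°
d = R·c = 6378.14 × 0.342515 = 2184.6 km

2185 km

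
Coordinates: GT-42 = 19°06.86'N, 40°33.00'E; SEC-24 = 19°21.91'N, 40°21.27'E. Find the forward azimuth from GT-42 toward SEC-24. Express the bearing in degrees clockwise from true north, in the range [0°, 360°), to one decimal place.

323.7°

GT-42: φ = +19.11433°, λ = +40.55000°
SEC-24: φ = +19.36517°, λ = +40.35450°
Δλ = -0.1955°
y = sin Δλ · cos φ₂ = -0.003219
x = cos φ₁ sin φ₂ − sin φ₁ cos φ₂ cos Δλ = 0.004380
θ = atan2(y, x) = -36.3161° → 323.6839° (mod 360°)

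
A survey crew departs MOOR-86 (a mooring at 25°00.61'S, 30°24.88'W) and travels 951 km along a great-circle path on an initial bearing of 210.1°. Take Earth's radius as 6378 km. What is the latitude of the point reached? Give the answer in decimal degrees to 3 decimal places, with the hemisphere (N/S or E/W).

MOOR-86: φ = -25.01017°, λ = -30.41467°
δ = d/R = 951/6378 = 0.149106 rad
φ₂ = arcsin(sin φ₁ cos δ + cos φ₁ sin δ cos θ)
   = arcsin(-0.42278·0.98890 + 0.90623·0.14855·-0.86515) = -32.31400°
λ₂ = λ₁ + atan2(sin θ sin δ cos φ₁, cos δ − sin φ₁ sin φ₂) = -35.47208°

32.314°S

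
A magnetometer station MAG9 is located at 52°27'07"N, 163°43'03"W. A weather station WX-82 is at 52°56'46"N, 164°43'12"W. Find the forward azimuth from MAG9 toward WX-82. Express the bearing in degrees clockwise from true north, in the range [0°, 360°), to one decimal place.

MAG9: φ = +52.45194°, λ = -163.71750°
WX-82: φ = +52.94611°, λ = -164.72000°
Δλ = -1.0025°
y = sin Δλ · cos φ₂ = -0.010543
x = cos φ₁ sin φ₂ − sin φ₁ cos φ₂ cos Δλ = 0.008698
θ = atan2(y, x) = -50.4765° → 309.5235° (mod 360°)

309.5°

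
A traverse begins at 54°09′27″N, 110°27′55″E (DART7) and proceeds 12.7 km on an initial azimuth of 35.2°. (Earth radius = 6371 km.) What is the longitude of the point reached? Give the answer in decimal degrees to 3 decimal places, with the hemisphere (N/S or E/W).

110.578°E

DART7: φ = +54.15750°, λ = +110.46528°
δ = d/R = 12.7/6371 = 0.001993 rad
φ₂ = arcsin(sin φ₁ cos δ + cos φ₁ sin δ cos θ)
   = arcsin(0.81063·1.00000 + 0.58556·0.00199·0.81714) = 54.25078°
λ₂ = λ₁ + atan2(sin θ sin δ cos φ₁, cos δ − sin φ₁ sin φ₂) = 110.57797°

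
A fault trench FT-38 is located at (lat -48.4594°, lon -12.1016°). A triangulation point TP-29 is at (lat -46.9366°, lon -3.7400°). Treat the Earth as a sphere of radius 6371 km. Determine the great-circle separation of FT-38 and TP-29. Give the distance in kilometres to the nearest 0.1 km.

647.9 km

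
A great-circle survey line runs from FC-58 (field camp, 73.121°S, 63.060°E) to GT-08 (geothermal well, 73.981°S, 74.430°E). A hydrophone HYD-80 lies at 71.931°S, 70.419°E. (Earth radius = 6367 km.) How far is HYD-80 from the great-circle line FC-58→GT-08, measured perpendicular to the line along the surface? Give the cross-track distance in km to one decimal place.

δ₁₃ = central angle FC-58→HYD-80 = 0.043763 rad  (haversine)
θ₁₃ = bearing FC-58→HYD-80 = 65.240°,  θ₁₂ = bearing FC-58→GT-08 = 110.362°
dₓₜ = R·arcsin(sin δ₁₃ · sin(θ₁₃ − θ₁₂)) = 6367·arcsin(0.04375·sin(-45.123°)) = -197.419 km
|dₓₜ| = 197.419 km

197.4 km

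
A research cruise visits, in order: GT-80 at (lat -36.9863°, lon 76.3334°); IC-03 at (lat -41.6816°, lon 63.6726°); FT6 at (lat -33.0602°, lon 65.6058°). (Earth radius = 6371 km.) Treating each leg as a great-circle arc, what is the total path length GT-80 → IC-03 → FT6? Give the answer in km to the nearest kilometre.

GT-80→IC-03: c = 0.189289 rad, d = 1205.96 km
IC-03→FT6: c = 0.152830 rad, d = 973.68 km
Total = 1205.96 + 973.68 = 2179.64 km

2180 km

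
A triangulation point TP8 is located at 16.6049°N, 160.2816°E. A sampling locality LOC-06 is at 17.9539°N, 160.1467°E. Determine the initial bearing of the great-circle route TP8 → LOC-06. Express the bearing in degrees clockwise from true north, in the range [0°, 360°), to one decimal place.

354.6°

Δλ = -0.1349°
y = sin Δλ · cos φ₂ = -0.002240
x = cos φ₁ sin φ₂ − sin φ₁ cos φ₂ cos Δλ = 0.023543
θ = atan2(y, x) = -5.4345° → 354.5655° (mod 360°)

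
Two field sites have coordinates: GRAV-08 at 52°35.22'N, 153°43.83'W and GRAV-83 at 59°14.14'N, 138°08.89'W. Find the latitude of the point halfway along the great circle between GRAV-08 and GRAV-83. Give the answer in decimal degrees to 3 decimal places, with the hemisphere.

GRAV-08: φ = +52.58700°, λ = -153.73050°
GRAV-83: φ = +59.23567°, λ = -138.14817°
Bx = cos φ₂ cos Δλ = 0.492708,  By = cos φ₂ sin Δλ = 0.137403
φₘ = atan2(sin φ₁ + sin φ₂, √((cos φ₁ + Bx)² + By²)) = 56.15572°
λₘ = λ₁ + atan2(By, cos φ₁ + Bx) = -146.61216°

56.156°N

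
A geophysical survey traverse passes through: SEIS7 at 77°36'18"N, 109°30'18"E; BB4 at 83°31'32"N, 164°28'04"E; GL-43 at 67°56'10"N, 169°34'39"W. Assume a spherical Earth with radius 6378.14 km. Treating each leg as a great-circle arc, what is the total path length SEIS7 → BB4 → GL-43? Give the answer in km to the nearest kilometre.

2964 km

SEIS7: φ = +77.60500°, λ = +109.50500°
BB4: φ = +83.52556°, λ = +164.46778°
GL-43: φ = +67.93611°, λ = -169.57750°
SEIS7→BB4: c = 0.177106 rad, d = 1129.61 km
BB4→GL-43: c = 0.287556 rad, d = 1834.07 km
Total = 1129.61 + 1834.07 = 2963.68 km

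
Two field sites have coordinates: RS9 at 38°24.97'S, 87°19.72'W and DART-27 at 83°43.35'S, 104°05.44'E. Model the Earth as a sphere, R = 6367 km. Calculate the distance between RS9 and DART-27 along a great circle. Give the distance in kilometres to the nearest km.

6417 km

RS9: φ = -38.41617°, λ = -87.32867°
DART-27: φ = -83.72250°, λ = +104.09067°
Δφ = -45.3063°,  Δλ = -168.5807°
a = sin²(Δφ/2) + cos φ₁ cos φ₂ sin²(Δλ/2) = 0.233167
c = 2·arcsin(√a) = 1.007867 rad = 57.7465°
d = R·c = 6367 × 1.007867 = 6417.1 km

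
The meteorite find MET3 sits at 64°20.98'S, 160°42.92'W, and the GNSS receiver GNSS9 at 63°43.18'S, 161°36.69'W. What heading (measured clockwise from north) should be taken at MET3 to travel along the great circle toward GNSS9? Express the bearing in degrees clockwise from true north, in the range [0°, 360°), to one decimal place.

MET3: φ = -64.34967°, λ = -160.71533°
GNSS9: φ = -63.71967°, λ = -161.61150°
Δλ = -0.8962°
y = sin Δλ · cos φ₂ = -0.006925
x = cos φ₁ sin φ₂ − sin φ₁ cos φ₂ cos Δλ = 0.010947
θ = atan2(y, x) = -32.3183° → 327.6817° (mod 360°)

327.7°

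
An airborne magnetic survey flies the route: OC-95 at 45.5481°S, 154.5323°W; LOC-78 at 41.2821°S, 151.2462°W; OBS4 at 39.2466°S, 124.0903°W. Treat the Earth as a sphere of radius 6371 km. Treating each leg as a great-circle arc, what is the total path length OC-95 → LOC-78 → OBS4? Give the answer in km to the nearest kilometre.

2849 km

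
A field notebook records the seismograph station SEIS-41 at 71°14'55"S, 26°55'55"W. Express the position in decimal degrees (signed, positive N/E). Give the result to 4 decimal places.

-71.2486°, -26.9319°

lat: 71.2486° S → -71.2486°
lon: 26.9319° W → -26.9319°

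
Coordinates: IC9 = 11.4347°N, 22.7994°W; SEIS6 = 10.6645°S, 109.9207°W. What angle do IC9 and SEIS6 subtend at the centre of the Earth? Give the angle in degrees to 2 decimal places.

89.33°

Δφ = -22.0992°,  Δλ = -87.1213°
a = sin²(Δφ/2) + cos φ₁ cos φ₂ sin²(Δλ/2) = 0.494157
c = 2·arcsin(√a) = 1.559109 rad = 89.3304°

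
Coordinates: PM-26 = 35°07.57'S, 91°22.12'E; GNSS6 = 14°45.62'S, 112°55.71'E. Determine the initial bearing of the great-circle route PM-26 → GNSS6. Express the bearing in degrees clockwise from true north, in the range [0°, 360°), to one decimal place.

PM-26: φ = -35.12617°, λ = +91.36867°
GNSS6: φ = -14.76033°, λ = +112.92850°
Δλ = 21.5598°
y = sin Δλ · cos φ₂ = 0.355346
x = cos φ₁ sin φ₂ − sin φ₁ cos φ₂ cos Δλ = 0.309085
θ = atan2(y, x) = 48.9828° → 48.9828° (mod 360°)

49.0°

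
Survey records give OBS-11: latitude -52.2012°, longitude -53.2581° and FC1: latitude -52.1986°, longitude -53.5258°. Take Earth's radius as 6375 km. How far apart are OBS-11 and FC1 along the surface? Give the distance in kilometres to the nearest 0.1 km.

18.3 km

Δφ = 0.0026°,  Δλ = -0.2677°
a = sin²(Δφ/2) + cos φ₁ cos φ₂ sin²(Δλ/2) = 0.000002
c = 2·arcsin(√a) = 0.002864 rad = 0.1641°
d = R·c = 6375 × 0.002864 = 18.3 km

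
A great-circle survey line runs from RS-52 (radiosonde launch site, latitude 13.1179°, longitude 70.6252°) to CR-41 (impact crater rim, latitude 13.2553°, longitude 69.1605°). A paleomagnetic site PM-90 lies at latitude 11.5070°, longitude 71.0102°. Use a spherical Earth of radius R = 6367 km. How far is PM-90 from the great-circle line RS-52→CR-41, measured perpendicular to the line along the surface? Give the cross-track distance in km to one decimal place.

δ₁₃ = central angle RS-52→PM-90 = 0.028872 rad  (haversine)
θ₁₃ = bearing RS-52→PM-90 = 166.815°,  θ₁₂ = bearing RS-52→CR-41 = 275.670°
dₓₜ = R·arcsin(sin δ₁₃ · sin(θ₁₃ − θ₁₂)) = 6367·arcsin(0.02887·sin(-108.855°)) = -173.960 km
|dₓₜ| = 173.960 km

174.0 km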